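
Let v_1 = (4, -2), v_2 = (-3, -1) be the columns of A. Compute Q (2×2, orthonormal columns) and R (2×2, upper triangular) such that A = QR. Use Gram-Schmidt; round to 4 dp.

Q = [[0.8944, -0.4472], [-0.4472, -0.8944]], R = [[4.4721, -2.2361], [0.0000, 2.2361]]

v_1 = (4, -2); ‖v_1‖ = 4.4721, so q_1 = (0.8944, -0.4472).
q_1·v_2 = 0.8944·(-3) + (-0.4472)·(-1) = -2.2361.
u_2 = v_2 + 2.2361·q_1 = (-1.0000, -2.0000).
‖u_2‖ = 2.2361, so q_2 = (-0.4472, -0.8944).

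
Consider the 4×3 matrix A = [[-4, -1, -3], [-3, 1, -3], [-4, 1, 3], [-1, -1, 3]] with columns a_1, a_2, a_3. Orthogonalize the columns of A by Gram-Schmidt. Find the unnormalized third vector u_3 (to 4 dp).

a_1 = (-4, -3, -4, -1); ‖a_1‖ = 6.4807, so q_1 = (-0.6172, -0.4629, -0.6172, -0.1543).
q_1·a_2 = (-0.6172)·(-1) + (-0.4629)·1 + (-0.6172)·1 + (-0.1543)·(-1) = -0.3086.
u_2 = a_2 + 0.3086·q_1 = (-1.1905, 0.8571, 0.8095, -1.0476).
‖u_2‖ = 1.9760, so q_2 = (-0.6025, 0.4338, 0.4097, -0.5302).
q_1·a_3 = (-0.6172)·(-3) + (-0.4629)·(-3) + (-0.6172)·3 + (-0.1543)·3 = 0.9258; q_2·a_3 = (-0.6025)·(-3) + 0.4338·(-3) + 0.4097·3 + (-0.5302)·3 = 0.1446.
u_3 = a_3 − 0.9258·q_1 − 0.1446·q_2 = (-2.3415, -2.6341, 3.5122, 3.2195).

u_3 = (-2.3415, -2.6341, 3.5122, 3.2195)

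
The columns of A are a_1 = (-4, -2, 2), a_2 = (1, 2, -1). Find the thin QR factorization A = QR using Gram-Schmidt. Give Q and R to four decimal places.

Q = [[-0.8165, -0.4924], [-0.4082, 0.8616], [0.4082, -0.1231]], R = [[4.8990, -2.0412], [0.0000, 1.3540]]

a_1 = (-4, -2, 2); ‖a_1‖ = 4.8990, so q_1 = (-0.8165, -0.4082, 0.4082).
q_1·a_2 = (-0.8165)·1 + (-0.4082)·2 + 0.4082·(-1) = -2.0412.
u_2 = a_2 + 2.0412·q_1 = (-0.6667, 1.1667, -0.1667).
‖u_2‖ = 1.3540, so q_2 = (-0.4924, 0.8616, -0.1231).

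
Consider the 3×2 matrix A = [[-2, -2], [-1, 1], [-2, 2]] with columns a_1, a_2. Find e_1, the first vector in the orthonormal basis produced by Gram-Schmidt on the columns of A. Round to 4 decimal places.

a_1 = (-2, -1, -2); ‖a_1‖ = 3.0000, so e_1 = (-0.6667, -0.3333, -0.6667).

e_1 = (-0.6667, -0.3333, -0.6667)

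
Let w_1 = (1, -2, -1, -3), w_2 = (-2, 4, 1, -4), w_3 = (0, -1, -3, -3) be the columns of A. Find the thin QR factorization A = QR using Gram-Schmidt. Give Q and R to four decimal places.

e_1 = w_1/‖w_1‖ = (1, -2, -1, -3)/3.8730 = (0.2582, -0.5164, -0.2582, -0.7746).
r_{12} = e_1·w_2 = 0.2582.
u_2 = w_2 − 0.2582·e_1 = (-2.0667, 4.1333, 1.0667, -3.8000).
‖u_2‖ = 6.0773, so e_2 = (-0.3401, 0.6801, 0.1755, -0.6253).
r_{13} = e_1·w_3 = 3.6148; r_{23} = e_2·w_3 = 0.6692.
u_3 = w_3 − 3.6148·e_1 − 0.6692·e_2 = (-0.7058, 0.4116, -2.1841, 0.2184).
‖u_3‖ = 2.3421, so e_3 = (-0.3013, 0.1757, -0.9325, 0.0933).

Q = [[0.2582, -0.3401, -0.3013], [-0.5164, 0.6801, 0.1757], [-0.2582, 0.1755, -0.9325], [-0.7746, -0.6253, 0.0933]], R = [[3.8730, 0.2582, 3.6148], [0.0000, 6.0773, 0.6692], [0.0000, 0.0000, 2.3421]]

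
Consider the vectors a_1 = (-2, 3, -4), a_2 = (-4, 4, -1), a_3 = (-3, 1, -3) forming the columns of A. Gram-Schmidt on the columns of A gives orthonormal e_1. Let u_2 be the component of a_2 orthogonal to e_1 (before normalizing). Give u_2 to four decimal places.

u_2 = (-2.3448, 1.5172, 2.3103)

a_1 = (-2, 3, -4); ‖a_1‖ = 5.3852, so e_1 = (-0.3714, 0.5571, -0.7428).
e_1·a_2 = (-0.3714)·(-4) + 0.5571·4 + (-0.7428)·(-1) = 4.4567.
u_2 = a_2 − 4.4567·e_1 = (-2.3448, 1.5172, 2.3103).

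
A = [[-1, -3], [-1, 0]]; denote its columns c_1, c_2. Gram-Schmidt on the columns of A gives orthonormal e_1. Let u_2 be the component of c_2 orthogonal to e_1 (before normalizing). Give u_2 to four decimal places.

c_1 = (-1, -1); ‖c_1‖ = 1.4142, so e_1 = (-0.7071, -0.7071).
e_1·c_2 = (-0.7071)·(-3) + (-0.7071)·0 = 2.1213.
u_2 = c_2 − 2.1213·e_1 = (-1.5000, 1.5000).

u_2 = (-1.5000, 1.5000)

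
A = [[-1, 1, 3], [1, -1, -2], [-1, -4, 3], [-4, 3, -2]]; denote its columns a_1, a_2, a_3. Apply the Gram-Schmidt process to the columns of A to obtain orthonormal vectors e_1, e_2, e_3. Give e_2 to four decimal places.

a_1 = (-1, 1, -1, -4); ‖a_1‖ = 4.3589, so e_1 = (-0.2294, 0.2294, -0.2294, -0.9177).
e_1·a_2 = (-0.2294)·1 + 0.2294·(-1) + (-0.2294)·(-4) + (-0.9177)·3 = -2.2942.
u_2 = a_2 + 2.2942·e_1 = (0.4737, -0.4737, -4.5263, 0.8947).
‖u_2‖ = 4.6623, so e_2 = (0.1016, -0.1016, -0.9708, 0.1919).

e_2 = (0.1016, -0.1016, -0.9708, 0.1919)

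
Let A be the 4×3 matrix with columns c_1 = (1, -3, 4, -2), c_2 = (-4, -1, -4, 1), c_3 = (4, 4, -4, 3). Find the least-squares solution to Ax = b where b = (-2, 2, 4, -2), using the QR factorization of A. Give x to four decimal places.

x = (-2.2389, -1.6510, -1.5933)

q_1 = c_1/‖c_1‖ = (1, -3, 4, -2)/5.4772 = (0.1826, -0.5477, 0.7303, -0.3651).
r_{12} = q_1·c_2 = -3.4689.
u_2 = c_2 + 3.4689·q_1 = (-3.3667, -2.9000, -1.4667, -0.2667).
‖u_2‖ = 4.6869, so q_2 = (-0.7183, -0.6188, -0.3129, -0.0569).
r_{13} = q_1·c_3 = -5.4772; r_{23} = q_2·c_3 = -4.2672.
u_3 = c_3 + 5.4772·q_1 + 4.2672·q_2 = (1.9347, -1.6404, -1.3354, 0.7572).
‖u_3‖ = 2.9649, so q_3 = (0.6526, -0.5533, -0.4504, 0.2554).
Qᵀb = (2.1909, -0.9388, -4.7240).
Back-substitute: x_3 = -4.7240/2.9649 = -1.5933.
x_2 = (-0.9388 + 4.2672·(-1.5933))/4.6869 = -1.6510.
x_1 = (2.1909 + 3.4689·(-1.6510) + 5.4772·(-1.5933))/5.4772 = -2.2389.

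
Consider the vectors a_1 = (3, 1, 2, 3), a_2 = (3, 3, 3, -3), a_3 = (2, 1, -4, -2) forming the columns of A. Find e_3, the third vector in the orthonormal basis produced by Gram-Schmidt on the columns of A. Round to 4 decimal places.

a_1 = (3, 1, 2, 3); ‖a_1‖ = 4.7958, so e_1 = (0.6255, 0.2085, 0.4170, 0.6255).
e_1·a_2 = 0.6255·3 + 0.2085·3 + 0.4170·3 + 0.6255·(-3) = 1.8766.
u_2 = a_2 − 1.8766·e_1 = (1.8261, 2.6087, 2.2174, -4.1739).
‖u_2‖ = 5.6990, so e_2 = (0.3204, 0.4577, 0.3891, -0.7324).
e_1·a_3 = 0.6255·2 + 0.2085·1 + 0.4170·(-4) + 0.6255·(-2) = -1.4596; e_2·a_3 = 0.3204·2 + 0.4577·1 + 0.3891·(-4) + (-0.7324)·(-2) = 1.0070.
u_3 = a_3 + 1.4596·e_1 − 1.0070·e_2 = (2.5904, 0.8434, -3.7831, -0.3494).
‖u_3‖ = 4.6750, so e_3 = (0.5541, 0.1804, -0.8092, -0.0747).

e_3 = (0.5541, 0.1804, -0.8092, -0.0747)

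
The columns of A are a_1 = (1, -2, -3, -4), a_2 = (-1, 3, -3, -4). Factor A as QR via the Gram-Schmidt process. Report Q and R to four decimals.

a_1 = (1, -2, -3, -4); ‖a_1‖ = 5.4772, so e_1 = (0.1826, -0.3651, -0.5477, -0.7303).
e_1·a_2 = 0.1826·(-1) + (-0.3651)·3 + (-0.5477)·(-3) + (-0.7303)·(-4) = 3.2863.
u_2 = a_2 − 3.2863·e_1 = (-1.6000, 4.2000, -1.2000, -1.6000).
‖u_2‖ = 4.9193, so e_2 = (-0.3252, 0.8538, -0.2439, -0.3252).

Q = [[0.1826, -0.3252], [-0.3651, 0.8538], [-0.5477, -0.2439], [-0.7303, -0.3252]], R = [[5.4772, 3.2863], [0.0000, 4.9193]]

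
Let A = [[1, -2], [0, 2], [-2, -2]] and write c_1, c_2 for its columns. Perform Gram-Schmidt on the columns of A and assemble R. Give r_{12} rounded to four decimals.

c_1 = (1, 0, -2); ‖c_1‖ = 2.2361, so e_1 = (0.4472, 0.0000, -0.8944).
r_{12} = e_1·c_2 = 0.8944.

r_{12} = 0.8944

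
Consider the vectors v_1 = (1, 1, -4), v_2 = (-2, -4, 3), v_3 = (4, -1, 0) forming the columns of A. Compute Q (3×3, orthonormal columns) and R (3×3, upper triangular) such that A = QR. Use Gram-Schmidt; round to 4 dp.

v_1 = (1, 1, -4); ‖v_1‖ = 4.2426, so q_1 = (0.2357, 0.2357, -0.9428).
q_1·v_2 = 0.2357·(-2) + 0.2357·(-4) + (-0.9428)·3 = -4.2426.
u_2 = v_2 + 4.2426·q_1 = (-1.0000, -3.0000, -1.0000).
‖u_2‖ = 3.3166, so q_2 = (-0.3015, -0.9045, -0.3015).
q_1·v_3 = 0.2357·4 + 0.2357·(-1) + (-0.9428)·0 = 0.7071; q_2·v_3 = (-0.3015)·4 + (-0.9045)·(-1) + (-0.3015)·0 = -0.3015.
u_3 = v_3 − 0.7071·q_1 + 0.3015·q_2 = (3.7424, -1.4394, 0.5758).
‖u_3‖ = 4.0508, so q_3 = (0.9239, -0.3553, 0.1421).

Q = [[0.2357, -0.3015, 0.9239], [0.2357, -0.9045, -0.3553], [-0.9428, -0.3015, 0.1421]], R = [[4.2426, -4.2426, 0.7071], [0.0000, 3.3166, -0.3015], [0.0000, 0.0000, 4.0508]]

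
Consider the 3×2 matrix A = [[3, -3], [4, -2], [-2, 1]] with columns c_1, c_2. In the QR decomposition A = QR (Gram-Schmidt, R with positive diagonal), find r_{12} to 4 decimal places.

r_{12} = -3.5282

c_1 = (3, 4, -2); ‖c_1‖ = 5.3852, so q_1 = (0.5571, 0.7428, -0.3714).
r_{12} = q_1·c_2 = -3.5282.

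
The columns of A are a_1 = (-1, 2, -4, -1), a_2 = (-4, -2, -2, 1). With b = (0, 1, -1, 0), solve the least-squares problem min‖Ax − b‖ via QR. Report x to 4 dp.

x = (0.2994, -0.0838)

a_1 = (-1, 2, -4, -1); ‖a_1‖ = 4.6904, so e_1 = (-0.2132, 0.4264, -0.8528, -0.2132).
e_1·a_2 = (-0.2132)·(-4) + 0.4264·(-2) + (-0.8528)·(-2) + (-0.2132)·1 = 1.4924.
u_2 = a_2 − 1.4924·e_1 = (-3.6818, -2.6364, -0.7273, 1.3182).
‖u_2‖ = 4.7721, so e_2 = (-0.7715, -0.5525, -0.1524, 0.2762).
Qᵀb = (1.2792, -0.4001).
Back-substitute: x_2 = -0.4001/4.7721 = -0.0838.
x_1 = (1.2792 − 1.4924·(-0.0838))/4.6904 = 0.2994.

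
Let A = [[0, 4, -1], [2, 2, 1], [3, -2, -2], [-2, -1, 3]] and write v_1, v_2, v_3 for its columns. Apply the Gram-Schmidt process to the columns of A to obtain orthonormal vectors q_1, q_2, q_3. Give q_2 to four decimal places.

q_1 = v_1/‖v_1‖ = (0, 2, 3, -2)/4.1231 = (0.0000, 0.4851, 0.7276, -0.4851).
r_{12} = q_1·v_2 = 0.0000.
u_2 = v_2 + 0.0000·q_1 = (4.0000, 2.0000, -2.0000, -1.0000).
‖u_2‖ = 5.0000, so q_2 = (0.8000, 0.4000, -0.4000, -0.2000).

q_2 = (0.8000, 0.4000, -0.4000, -0.2000)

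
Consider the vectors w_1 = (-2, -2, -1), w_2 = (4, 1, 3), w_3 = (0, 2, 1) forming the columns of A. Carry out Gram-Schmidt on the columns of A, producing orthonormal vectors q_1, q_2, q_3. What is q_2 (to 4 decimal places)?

w_1 = (-2, -2, -1); ‖w_1‖ = 3.0000, so q_1 = (-0.6667, -0.6667, -0.3333).
q_1·w_2 = (-0.6667)·4 + (-0.6667)·1 + (-0.3333)·3 = -4.3333.
u_2 = w_2 + 4.3333·q_1 = (1.1111, -1.8889, 1.5556).
‖u_2‖ = 2.6874, so q_2 = (0.4134, -0.7029, 0.5788).

q_2 = (0.4134, -0.7029, 0.5788)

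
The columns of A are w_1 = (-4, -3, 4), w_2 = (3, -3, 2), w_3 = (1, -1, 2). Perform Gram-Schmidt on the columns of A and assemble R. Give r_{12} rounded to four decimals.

q_1 = w_1/‖w_1‖ = (-4, -3, 4)/6.4031 = (-0.6247, -0.4685, 0.6247).
r_{12} = q_1·w_2 = 0.7809.

r_{12} = 0.7809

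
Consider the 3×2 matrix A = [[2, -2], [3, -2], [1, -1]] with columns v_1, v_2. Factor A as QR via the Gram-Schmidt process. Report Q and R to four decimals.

Q = [[0.5345, -0.7171], [0.8018, 0.5976], [0.2673, -0.3586]], R = [[3.7417, -2.9399], [0.0000, 0.5976]]

v_1 = (2, 3, 1); ‖v_1‖ = 3.7417, so e_1 = (0.5345, 0.8018, 0.2673).
e_1·v_2 = 0.5345·(-2) + 0.8018·(-2) + 0.2673·(-1) = -2.9399.
u_2 = v_2 + 2.9399·e_1 = (-0.4286, 0.3571, -0.2143).
‖u_2‖ = 0.5976, so e_2 = (-0.7171, 0.5976, -0.3586).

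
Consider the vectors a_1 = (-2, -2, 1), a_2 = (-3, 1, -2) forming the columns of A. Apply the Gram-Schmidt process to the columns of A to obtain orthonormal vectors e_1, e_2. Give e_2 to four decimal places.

e_1 = a_1/‖a_1‖ = (-2, -2, 1)/3.0000 = (-0.6667, -0.6667, 0.3333).
r_{12} = e_1·a_2 = 0.6667.
u_2 = a_2 − 0.6667·e_1 = (-2.5556, 1.4444, -2.2222).
‖u_2‖ = 3.6818, so e_2 = (-0.6941, 0.3923, -0.6036).

e_2 = (-0.6941, 0.3923, -0.6036)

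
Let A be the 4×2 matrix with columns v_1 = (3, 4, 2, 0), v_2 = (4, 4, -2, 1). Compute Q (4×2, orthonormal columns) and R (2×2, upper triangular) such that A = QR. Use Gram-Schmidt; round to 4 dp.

v_1 = (3, 4, 2, 0); ‖v_1‖ = 5.3852, so e_1 = (0.5571, 0.7428, 0.3714, 0.0000).
e_1·v_2 = 0.5571·4 + 0.7428·4 + 0.3714·(-2) + 0.0000·1 = 4.4567.
u_2 = v_2 − 4.4567·e_1 = (1.5172, 0.6897, -3.6552, 1.0000).
‖u_2‖ = 4.1398, so e_2 = (0.3665, 0.1666, -0.8829, 0.2416).

Q = [[0.5571, 0.3665], [0.7428, 0.1666], [0.3714, -0.8829], [0.0000, 0.2416]], R = [[5.3852, 4.4567], [0.0000, 4.1398]]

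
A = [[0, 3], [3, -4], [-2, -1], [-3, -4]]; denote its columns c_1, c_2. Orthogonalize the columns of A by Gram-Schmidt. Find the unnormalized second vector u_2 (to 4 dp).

c_1 = (0, 3, -2, -3); ‖c_1‖ = 4.6904, so q_1 = (0.0000, 0.6396, -0.4264, -0.6396).
q_1·c_2 = 0.0000·3 + 0.6396·(-4) + (-0.4264)·(-1) + (-0.6396)·(-4) = 0.4264.
u_2 = c_2 − 0.4264·q_1 = (3.0000, -4.2727, -0.8182, -3.7273).

u_2 = (3.0000, -4.2727, -0.8182, -3.7273)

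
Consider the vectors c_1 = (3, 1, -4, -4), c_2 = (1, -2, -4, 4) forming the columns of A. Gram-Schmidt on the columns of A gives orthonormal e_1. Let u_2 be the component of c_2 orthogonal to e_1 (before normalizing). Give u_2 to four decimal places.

c_1 = (3, 1, -4, -4); ‖c_1‖ = 6.4807, so e_1 = (0.4629, 0.1543, -0.6172, -0.6172).
e_1·c_2 = 0.4629·1 + 0.1543·(-2) + (-0.6172)·(-4) + (-0.6172)·4 = 0.1543.
u_2 = c_2 − 0.1543·e_1 = (0.9286, -2.0238, -3.9048, 4.0952).

u_2 = (0.9286, -2.0238, -3.9048, 4.0952)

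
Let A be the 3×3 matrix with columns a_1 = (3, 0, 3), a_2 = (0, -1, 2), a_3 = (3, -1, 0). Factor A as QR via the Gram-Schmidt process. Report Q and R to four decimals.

Q = [[0.7071, -0.5774, 0.4082], [0.0000, -0.5774, -0.8165], [0.7071, 0.5774, -0.4082]], R = [[4.2426, 1.4142, 2.1213], [0.0000, 1.7321, -1.1547], [0.0000, 0.0000, 2.0412]]

e_1 = a_1/‖a_1‖ = (3, 0, 3)/4.2426 = (0.7071, 0.0000, 0.7071).
r_{12} = e_1·a_2 = 1.4142.
u_2 = a_2 − 1.4142·e_1 = (-1.0000, -1.0000, 1.0000).
‖u_2‖ = 1.7321, so e_2 = (-0.5774, -0.5774, 0.5774).
r_{13} = e_1·a_3 = 2.1213; r_{23} = e_2·a_3 = -1.1547.
u_3 = a_3 − 2.1213·e_1 + 1.1547·e_2 = (0.8333, -1.6667, -0.8333).
‖u_3‖ = 2.0412, so e_3 = (0.4082, -0.8165, -0.4082).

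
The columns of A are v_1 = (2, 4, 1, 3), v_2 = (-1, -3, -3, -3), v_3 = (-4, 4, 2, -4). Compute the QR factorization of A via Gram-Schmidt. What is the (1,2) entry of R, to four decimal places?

v_1 = (2, 4, 1, 3); ‖v_1‖ = 5.4772, so e_1 = (0.3651, 0.7303, 0.1826, 0.5477).
r_{12} = e_1·v_2 = -4.7469.

r_{12} = -4.7469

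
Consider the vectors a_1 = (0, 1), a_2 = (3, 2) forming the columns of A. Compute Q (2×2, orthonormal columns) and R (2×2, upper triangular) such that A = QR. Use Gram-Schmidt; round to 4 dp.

a_1 = (0, 1); ‖a_1‖ = 1.0000, so e_1 = (0.0000, 1.0000).
e_1·a_2 = 0.0000·3 + 1.0000·2 = 2.0000.
u_2 = a_2 − 2.0000·e_1 = (3.0000, 0.0000).
‖u_2‖ = 3.0000, so e_2 = (1.0000, 0.0000).

Q = [[0.0000, 1.0000], [1.0000, 0.0000]], R = [[1.0000, 2.0000], [0.0000, 3.0000]]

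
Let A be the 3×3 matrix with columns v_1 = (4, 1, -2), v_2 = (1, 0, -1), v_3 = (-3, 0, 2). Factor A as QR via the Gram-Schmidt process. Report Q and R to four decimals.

v_1 = (4, 1, -2); ‖v_1‖ = 4.5826, so e_1 = (0.8729, 0.2182, -0.4364).
e_1·v_2 = 0.8729·1 + 0.2182·0 + (-0.4364)·(-1) = 1.3093.
u_2 = v_2 − 1.3093·e_1 = (-0.1429, -0.2857, -0.4286).
‖u_2‖ = 0.5345, so e_2 = (-0.2673, -0.5345, -0.8018).
e_1·v_3 = 0.8729·(-3) + 0.2182·0 + (-0.4364)·2 = -3.4915; e_2·v_3 = (-0.2673)·(-3) + (-0.5345)·0 + (-0.8018)·2 = -0.8018.
u_3 = v_3 + 3.4915·e_1 + 0.8018·e_2 = (-0.1667, 0.3333, -0.1667).
‖u_3‖ = 0.4082, so e_3 = (-0.4082, 0.8165, -0.4082).

Q = [[0.8729, -0.2673, -0.4082], [0.2182, -0.5345, 0.8165], [-0.4364, -0.8018, -0.4082]], R = [[4.5826, 1.3093, -3.4915], [0.0000, 0.5345, -0.8018], [0.0000, 0.0000, 0.4082]]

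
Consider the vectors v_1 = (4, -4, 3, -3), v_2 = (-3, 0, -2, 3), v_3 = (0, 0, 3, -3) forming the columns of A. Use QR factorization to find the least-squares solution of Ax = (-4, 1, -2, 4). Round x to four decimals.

v_1 = (4, -4, 3, -3); ‖v_1‖ = 7.0711, so q_1 = (0.5657, -0.5657, 0.4243, -0.4243).
q_1·v_2 = 0.5657·(-3) + (-0.5657)·0 + 0.4243·(-2) + (-0.4243)·3 = -3.8184.
u_2 = v_2 + 3.8184·q_1 = (-0.8400, -2.1600, -0.3800, 1.3800).
‖u_2‖ = 2.7240, so q_2 = (-0.3084, -0.7930, -0.1395, 0.5066).
q_1·v_3 = 0.5657·0 + (-0.5657)·0 + 0.4243·3 + (-0.4243)·(-3) = 2.5456; q_2·v_3 = (-0.3084)·0 + (-0.7930)·0 + (-0.1395)·3 + 0.5066·(-3) = -1.9383.
u_3 = v_3 − 2.5456·q_1 + 1.9383·q_2 = (-2.0377, -0.0970, 1.6496, -0.9380).
‖u_3‖ = 2.7862, so q_3 = (-0.7314, -0.0348, 0.5921, -0.3367).
Qᵀb = (-5.3740, 2.7460, 0.3599).
Back-substitute: x_3 = 0.3599/2.7862 = 0.1292.
x_2 = (2.7460 + 1.9383·0.1292)/2.7240 = 1.1000.
x_1 = (-5.3740 + 3.8184·1.1000 − 2.5456·0.1292)/7.0711 = -0.2125.

x = (-0.2125, 1.1000, 0.1292)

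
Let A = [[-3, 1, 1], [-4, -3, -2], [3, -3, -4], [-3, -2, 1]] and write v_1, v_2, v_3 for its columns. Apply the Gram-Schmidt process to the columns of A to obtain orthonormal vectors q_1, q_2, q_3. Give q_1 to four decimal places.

q_1 = (-0.4575, -0.6100, 0.4575, -0.4575)

q_1 = v_1/‖v_1‖ = (-3, -4, 3, -3)/6.5574 = (-0.4575, -0.6100, 0.4575, -0.4575).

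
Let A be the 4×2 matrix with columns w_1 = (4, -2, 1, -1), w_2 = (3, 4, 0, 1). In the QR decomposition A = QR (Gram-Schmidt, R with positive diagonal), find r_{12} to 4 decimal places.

r_{12} = 0.6396

q_1 = w_1/‖w_1‖ = (4, -2, 1, -1)/4.6904 = (0.8528, -0.4264, 0.2132, -0.2132).
r_{12} = q_1·w_2 = 0.6396.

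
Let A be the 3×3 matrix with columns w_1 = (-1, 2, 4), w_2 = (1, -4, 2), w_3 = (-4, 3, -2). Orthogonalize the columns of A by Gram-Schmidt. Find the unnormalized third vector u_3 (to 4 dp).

w_1 = (-1, 2, 4); ‖w_1‖ = 4.5826, so q_1 = (-0.2182, 0.4364, 0.8729).
q_1·w_2 = (-0.2182)·1 + 0.4364·(-4) + 0.8729·2 = -0.2182.
u_2 = w_2 + 0.2182·q_1 = (0.9524, -3.9048, 2.1905).
‖u_2‖ = 4.5774, so q_2 = (0.2081, -0.8531, 0.4785).
q_1·w_3 = (-0.2182)·(-4) + 0.4364·3 + 0.8729·(-2) = 0.4364; q_2·w_3 = 0.2081·(-4) + (-0.8531)·3 + 0.4785·(-2) = -4.3485.
u_3 = w_3 − 0.4364·q_1 + 4.3485·q_2 = (-3.0000, -0.9000, -0.3000).

u_3 = (-3.0000, -0.9000, -0.3000)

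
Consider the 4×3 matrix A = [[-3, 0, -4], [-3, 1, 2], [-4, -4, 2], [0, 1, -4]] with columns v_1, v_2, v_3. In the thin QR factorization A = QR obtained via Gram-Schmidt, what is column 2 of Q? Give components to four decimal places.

v_1 = (-3, -3, -4, 0); ‖v_1‖ = 5.8310, so e_1 = (-0.5145, -0.5145, -0.6860, 0.0000).
e_1·v_2 = (-0.5145)·0 + (-0.5145)·1 + (-0.6860)·(-4) + 0.0000·1 = 2.2295.
u_2 = v_2 − 2.2295·e_1 = (1.1471, 2.1471, -2.4706, 1.0000).
‖u_2‖ = 3.6096, so e_2 = (0.3178, 0.5948, -0.6844, 0.2770).

e_2 = (0.3178, 0.5948, -0.6844, 0.2770)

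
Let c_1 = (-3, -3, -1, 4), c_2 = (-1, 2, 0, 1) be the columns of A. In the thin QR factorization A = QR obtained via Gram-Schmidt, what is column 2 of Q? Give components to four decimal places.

q_2 = (-0.3741, 0.8535, 0.0117, 0.3625)

c_1 = (-3, -3, -1, 4); ‖c_1‖ = 5.9161, so q_1 = (-0.5071, -0.5071, -0.1690, 0.6761).
q_1·c_2 = (-0.5071)·(-1) + (-0.5071)·2 + (-0.1690)·0 + 0.6761·1 = 0.1690.
u_2 = c_2 − 0.1690·q_1 = (-0.9143, 2.0857, 0.0286, 0.8857).
‖u_2‖ = 2.4437, so q_2 = (-0.3741, 0.8535, 0.0117, 0.3625).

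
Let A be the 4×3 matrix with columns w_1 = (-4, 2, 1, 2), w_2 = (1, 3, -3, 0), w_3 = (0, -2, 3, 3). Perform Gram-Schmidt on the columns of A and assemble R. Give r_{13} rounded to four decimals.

q_1 = w_1/‖w_1‖ = (-4, 2, 1, 2)/5.0000 = (-0.8000, 0.4000, 0.2000, 0.4000).
r_{13} = q_1·w_3 = 1.0000.

r_{13} = 1.0000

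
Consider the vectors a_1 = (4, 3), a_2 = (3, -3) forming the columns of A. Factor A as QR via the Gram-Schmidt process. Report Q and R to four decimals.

e_1 = a_1/‖a_1‖ = (4, 3)/5.0000 = (0.8000, 0.6000).
r_{12} = e_1·a_2 = 0.6000.
u_2 = a_2 − 0.6000·e_1 = (2.5200, -3.3600).
‖u_2‖ = 4.2000, so e_2 = (0.6000, -0.8000).

Q = [[0.8000, 0.6000], [0.6000, -0.8000]], R = [[5.0000, 0.6000], [0.0000, 4.2000]]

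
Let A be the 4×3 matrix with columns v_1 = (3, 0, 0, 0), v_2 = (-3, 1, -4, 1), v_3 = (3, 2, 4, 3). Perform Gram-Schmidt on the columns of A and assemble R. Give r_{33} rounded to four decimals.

r_{33} = 4.7199

v_1 = (3, 0, 0, 0); ‖v_1‖ = 3.0000, so e_1 = (1.0000, 0.0000, 0.0000, 0.0000).
e_1·v_2 = 1.0000·(-3) + 0.0000·1 + 0.0000·(-4) + 0.0000·1 = -3.0000.
u_2 = v_2 + 3.0000·e_1 = (0.0000, 1.0000, -4.0000, 1.0000).
‖u_2‖ = 4.2426, so e_2 = (0.0000, 0.2357, -0.9428, 0.2357).
e_1·v_3 = 1.0000·3 + 0.0000·2 + 0.0000·4 + 0.0000·3 = 3.0000; e_2·v_3 = 0.0000·3 + 0.2357·2 + (-0.9428)·4 + 0.2357·3 = -2.5927.
u_3 = v_3 − 3.0000·e_1 + 2.5927·e_2 = (0.0000, 2.6111, 1.5556, 3.6111).
r_{33} = ‖u_3‖ = 4.7199.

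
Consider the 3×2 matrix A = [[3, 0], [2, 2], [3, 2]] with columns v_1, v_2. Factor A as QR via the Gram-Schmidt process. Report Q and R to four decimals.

q_1 = v_1/‖v_1‖ = (3, 2, 3)/4.6904 = (0.6396, 0.4264, 0.6396).
r_{12} = q_1·v_2 = 2.1320.
u_2 = v_2 − 2.1320·q_1 = (-1.3636, 1.0909, 0.6364).
‖u_2‖ = 1.8586, so q_2 = (-0.7337, 0.5869, 0.3424).

Q = [[0.6396, -0.7337], [0.4264, 0.5869], [0.6396, 0.3424]], R = [[4.6904, 2.1320], [0.0000, 1.8586]]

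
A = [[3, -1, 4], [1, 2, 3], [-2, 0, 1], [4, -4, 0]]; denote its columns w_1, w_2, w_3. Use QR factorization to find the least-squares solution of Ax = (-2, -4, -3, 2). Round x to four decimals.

x = (0.6207, -0.0508, -1.1911)

w_1 = (3, 1, -2, 4); ‖w_1‖ = 5.4772, so e_1 = (0.5477, 0.1826, -0.3651, 0.7303).
e_1·w_2 = 0.5477·(-1) + 0.1826·2 + (-0.3651)·0 + 0.7303·(-4) = -3.1038.
u_2 = w_2 + 3.1038·e_1 = (0.7000, 2.5667, -1.1333, -1.7333).
‖u_2‖ = 3.3714, so e_2 = (0.2076, 0.7613, -0.3362, -0.5141).
e_1·w_3 = 0.5477·4 + 0.1826·3 + (-0.3651)·1 + 0.7303·0 = 2.3735; e_2·w_3 = 0.2076·4 + 0.7613·3 + (-0.3362)·1 + (-0.5141)·0 = 2.7782.
u_3 = w_3 − 2.3735·e_1 − 2.7782·e_2 = (2.1232, 0.4516, 2.8006, -0.3050).
‖u_3‖ = 3.5564, so e_3 = (0.5970, 0.1270, 0.7875, -0.0858).
Qᵀb = (0.7303, -3.4802, -4.2359).
Back-substitute: x_3 = -4.2359/3.5564 = -1.1911.
x_2 = (-3.4802 − 2.7782·(-1.1911))/3.3714 = -0.0508.
x_1 = (0.7303 + 3.1038·(-0.0508) − 2.3735·(-1.1911))/5.4772 = 0.6207.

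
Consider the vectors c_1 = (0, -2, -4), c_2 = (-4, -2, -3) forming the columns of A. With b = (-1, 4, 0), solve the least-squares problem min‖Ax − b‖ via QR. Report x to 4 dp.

x = (-0.5185, 0.1481)

c_1 = (0, -2, -4); ‖c_1‖ = 4.4721, so q_1 = (0.0000, -0.4472, -0.8944).
q_1·c_2 = 0.0000·(-4) + (-0.4472)·(-2) + (-0.8944)·(-3) = 3.5777.
u_2 = c_2 − 3.5777·q_1 = (-4.0000, -0.4000, 0.2000).
‖u_2‖ = 4.0249, so q_2 = (-0.9938, -0.0994, 0.0497).
Qᵀb = (-1.7889, 0.5963).
Back-substitute: x_2 = 0.5963/4.0249 = 0.1481.
x_1 = (-1.7889 − 3.5777·0.1481)/4.4721 = -0.5185.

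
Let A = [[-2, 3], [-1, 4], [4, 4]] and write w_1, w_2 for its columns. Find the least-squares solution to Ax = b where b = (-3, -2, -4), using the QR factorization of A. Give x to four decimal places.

w_1 = (-2, -1, 4); ‖w_1‖ = 4.5826, so e_1 = (-0.4364, -0.2182, 0.8729).
e_1·w_2 = (-0.4364)·3 + (-0.2182)·4 + 0.8729·4 = 1.3093.
u_2 = w_2 − 1.3093·e_1 = (3.5714, 4.2857, 2.8571).
‖u_2‖ = 6.2678, so e_2 = (0.5698, 0.6838, 0.4558).
Qᵀb = (-1.7457, -4.9003).
Back-substitute: x_2 = -4.9003/6.2678 = -0.7818.
x_1 = (-1.7457 − 1.3093·(-0.7818))/4.5826 = -0.1576.

x = (-0.1576, -0.7818)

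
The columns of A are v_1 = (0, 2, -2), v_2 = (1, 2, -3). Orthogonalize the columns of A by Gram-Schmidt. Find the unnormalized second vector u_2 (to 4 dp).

v_1 = (0, 2, -2); ‖v_1‖ = 2.8284, so q_1 = (0.0000, 0.7071, -0.7071).
q_1·v_2 = 0.0000·1 + 0.7071·2 + (-0.7071)·(-3) = 3.5355.
u_2 = v_2 − 3.5355·q_1 = (1.0000, -0.5000, -0.5000).

u_2 = (1.0000, -0.5000, -0.5000)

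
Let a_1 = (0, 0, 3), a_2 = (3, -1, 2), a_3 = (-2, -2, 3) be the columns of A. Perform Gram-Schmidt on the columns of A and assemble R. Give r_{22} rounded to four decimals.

r_{22} = 3.1623

a_1 = (0, 0, 3); ‖a_1‖ = 3.0000, so q_1 = (0.0000, 0.0000, 1.0000).
q_1·a_2 = 0.0000·3 + 0.0000·(-1) + 1.0000·2 = 2.0000.
u_2 = a_2 − 2.0000·q_1 = (3.0000, -1.0000, 0.0000).
r_{22} = ‖u_2‖ = 3.1623.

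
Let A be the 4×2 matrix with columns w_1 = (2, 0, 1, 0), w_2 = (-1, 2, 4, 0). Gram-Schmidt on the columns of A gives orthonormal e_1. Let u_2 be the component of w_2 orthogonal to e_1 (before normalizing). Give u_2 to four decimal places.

w_1 = (2, 0, 1, 0); ‖w_1‖ = 2.2361, so e_1 = (0.8944, 0.0000, 0.4472, 0.0000).
e_1·w_2 = 0.8944·(-1) + 0.0000·2 + 0.4472·4 + 0.0000·0 = 0.8944.
u_2 = w_2 − 0.8944·e_1 = (-1.8000, 2.0000, 3.6000, 0.0000).

u_2 = (-1.8000, 2.0000, 3.6000, 0.0000)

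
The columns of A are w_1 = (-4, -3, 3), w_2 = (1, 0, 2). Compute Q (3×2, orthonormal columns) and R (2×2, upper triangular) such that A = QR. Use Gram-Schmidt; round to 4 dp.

e_1 = w_1/‖w_1‖ = (-4, -3, 3)/5.8310 = (-0.6860, -0.5145, 0.5145).
r_{12} = e_1·w_2 = 0.3430.
u_2 = w_2 − 0.3430·e_1 = (1.2353, 0.1765, 1.8235).
‖u_2‖ = 2.2096, so e_2 = (0.5591, 0.0799, 0.8253).

Q = [[-0.6860, 0.5591], [-0.5145, 0.0799], [0.5145, 0.8253]], R = [[5.8310, 0.3430], [0.0000, 2.2096]]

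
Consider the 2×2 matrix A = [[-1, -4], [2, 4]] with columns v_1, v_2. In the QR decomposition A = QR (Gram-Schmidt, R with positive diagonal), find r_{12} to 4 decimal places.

v_1 = (-1, 2); ‖v_1‖ = 2.2361, so q_1 = (-0.4472, 0.8944).
r_{12} = q_1·v_2 = 5.3666.

r_{12} = 5.3666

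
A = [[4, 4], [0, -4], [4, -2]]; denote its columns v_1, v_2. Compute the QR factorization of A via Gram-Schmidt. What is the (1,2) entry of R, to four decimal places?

r_{12} = 1.4142

v_1 = (4, 0, 4); ‖v_1‖ = 5.6569, so e_1 = (0.7071, 0.0000, 0.7071).
r_{12} = e_1·v_2 = 1.4142.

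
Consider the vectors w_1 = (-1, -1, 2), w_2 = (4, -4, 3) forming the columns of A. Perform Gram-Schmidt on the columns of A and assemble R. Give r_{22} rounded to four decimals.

r_{22} = 5.9161

w_1 = (-1, -1, 2); ‖w_1‖ = 2.4495, so q_1 = (-0.4082, -0.4082, 0.8165).
q_1·w_2 = (-0.4082)·4 + (-0.4082)·(-4) + 0.8165·3 = 2.4495.
u_2 = w_2 − 2.4495·q_1 = (5.0000, -3.0000, 1.0000).
r_{22} = ‖u_2‖ = 5.9161.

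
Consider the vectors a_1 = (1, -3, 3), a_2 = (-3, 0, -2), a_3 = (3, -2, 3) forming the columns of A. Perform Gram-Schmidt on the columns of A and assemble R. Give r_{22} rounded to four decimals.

r_{22} = 2.9558

a_1 = (1, -3, 3); ‖a_1‖ = 4.3589, so e_1 = (0.2294, -0.6882, 0.6882).
e_1·a_2 = 0.2294·(-3) + (-0.6882)·0 + 0.6882·(-2) = -2.0647.
u_2 = a_2 + 2.0647·e_1 = (-2.5263, -1.4211, -0.5789).
r_{22} = ‖u_2‖ = 2.9558.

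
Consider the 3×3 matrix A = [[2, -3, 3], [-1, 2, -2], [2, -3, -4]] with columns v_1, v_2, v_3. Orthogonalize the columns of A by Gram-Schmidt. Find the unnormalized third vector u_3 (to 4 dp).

v_1 = (2, -1, 2); ‖v_1‖ = 3.0000, so e_1 = (0.6667, -0.3333, 0.6667).
e_1·v_2 = 0.6667·(-3) + (-0.3333)·2 + 0.6667·(-3) = -4.6667.
u_2 = v_2 + 4.6667·e_1 = (0.1111, 0.4444, 0.1111).
‖u_2‖ = 0.4714, so e_2 = (0.2357, 0.9428, 0.2357).
e_1·v_3 = 0.6667·3 + (-0.3333)·(-2) + 0.6667·(-4) = 0.0000; e_2·v_3 = 0.2357·3 + 0.9428·(-2) + 0.2357·(-4) = -2.1213.
u_3 = v_3 + 0.0000·e_1 + 2.1213·e_2 = (3.5000, 0.0000, -3.5000).

u_3 = (3.5000, 0.0000, -3.5000)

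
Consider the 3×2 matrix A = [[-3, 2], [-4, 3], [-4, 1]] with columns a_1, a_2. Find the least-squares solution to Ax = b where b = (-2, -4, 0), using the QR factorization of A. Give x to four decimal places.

x = (-0.4889, -1.9111)

e_1 = a_1/‖a_1‖ = (-3, -4, -4)/6.4031 = (-0.4685, -0.6247, -0.6247).
r_{12} = e_1·a_2 = -3.4358.
u_2 = a_2 + 3.4358·e_1 = (0.3902, 0.8537, -1.1463).
‖u_2‖ = 1.4816, so e_2 = (0.2634, 0.5762, -0.7737).
Qᵀb = (3.4358, -2.8315).
Back-substitute: x_2 = -2.8315/1.4816 = -1.9111.
x_1 = (3.4358 + 3.4358·(-1.9111))/6.4031 = -0.4889.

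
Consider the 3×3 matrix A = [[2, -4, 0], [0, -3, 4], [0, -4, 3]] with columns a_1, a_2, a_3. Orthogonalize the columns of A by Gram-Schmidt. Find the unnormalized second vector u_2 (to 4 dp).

e_1 = a_1/‖a_1‖ = (2, 0, 0)/2.0000 = (1.0000, 0.0000, 0.0000).
r_{12} = e_1·a_2 = -4.0000.
u_2 = a_2 + 4.0000·e_1 = (0.0000, -3.0000, -4.0000).

u_2 = (0.0000, -3.0000, -4.0000)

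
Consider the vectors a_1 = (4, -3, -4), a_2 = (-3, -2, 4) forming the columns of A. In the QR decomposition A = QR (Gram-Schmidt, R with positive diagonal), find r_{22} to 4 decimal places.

r_{22} = 4.1467

q_1 = a_1/‖a_1‖ = (4, -3, -4)/6.4031 = (0.6247, -0.4685, -0.6247).
r_{12} = q_1·a_2 = -3.4358.
u_2 = a_2 + 3.4358·q_1 = (-0.8537, -3.6098, 1.8537).
r_{22} = ‖u_2‖ = 4.1467.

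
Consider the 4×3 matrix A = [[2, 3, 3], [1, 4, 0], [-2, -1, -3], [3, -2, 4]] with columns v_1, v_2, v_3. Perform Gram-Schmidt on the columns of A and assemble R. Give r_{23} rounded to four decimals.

v_1 = (2, 1, -2, 3); ‖v_1‖ = 4.2426, so e_1 = (0.4714, 0.2357, -0.4714, 0.7071).
e_1·v_2 = 0.4714·3 + 0.2357·4 + (-0.4714)·(-1) + 0.7071·(-2) = 1.4142.
u_2 = v_2 − 1.4142·e_1 = (2.3333, 3.6667, -0.3333, -3.0000).
‖u_2‖ = 5.2915, so e_2 = (0.4410, 0.6929, -0.0630, -0.5669).
r_{23} = e_2·v_3 = -0.7559.

r_{23} = -0.7559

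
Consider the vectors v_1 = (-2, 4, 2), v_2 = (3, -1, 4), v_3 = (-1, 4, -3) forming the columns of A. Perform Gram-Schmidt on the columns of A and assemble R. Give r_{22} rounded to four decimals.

r_{22} = 5.0827

v_1 = (-2, 4, 2); ‖v_1‖ = 4.8990, so q_1 = (-0.4082, 0.8165, 0.4082).
q_1·v_2 = (-0.4082)·3 + 0.8165·(-1) + 0.4082·4 = -0.4082.
u_2 = v_2 + 0.4082·q_1 = (2.8333, -0.6667, 4.1667).
r_{22} = ‖u_2‖ = 5.0827.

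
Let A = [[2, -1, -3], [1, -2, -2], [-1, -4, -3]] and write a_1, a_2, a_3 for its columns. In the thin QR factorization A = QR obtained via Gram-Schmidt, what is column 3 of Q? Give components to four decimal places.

e_1 = a_1/‖a_1‖ = (2, 1, -1)/2.4495 = (0.8165, 0.4082, -0.4082).
r_{12} = e_1·a_2 = 0.0000.
u_2 = a_2 + 0.0000·e_1 = (-1.0000, -2.0000, -4.0000).
‖u_2‖ = 4.5826, so e_2 = (-0.2182, -0.4364, -0.8729).
r_{13} = e_1·a_3 = -2.0412; r_{23} = e_2·a_3 = 4.1461.
u_3 = a_3 + 2.0412·e_1 − 4.1461·e_2 = (-0.4286, 0.6429, -0.2143).
‖u_3‖ = 0.8018, so e_3 = (-0.5345, 0.8018, -0.2673).

e_3 = (-0.5345, 0.8018, -0.2673)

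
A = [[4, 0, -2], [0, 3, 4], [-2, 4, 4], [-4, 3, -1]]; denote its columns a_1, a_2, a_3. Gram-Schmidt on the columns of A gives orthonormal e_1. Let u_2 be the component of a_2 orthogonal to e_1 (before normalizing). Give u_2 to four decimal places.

u_2 = (2.2222, 3.0000, 2.8889, 0.7778)

e_1 = a_1/‖a_1‖ = (4, 0, -2, -4)/6.0000 = (0.6667, 0.0000, -0.3333, -0.6667).
r_{12} = e_1·a_2 = -3.3333.
u_2 = a_2 + 3.3333·e_1 = (2.2222, 3.0000, 2.8889, 0.7778).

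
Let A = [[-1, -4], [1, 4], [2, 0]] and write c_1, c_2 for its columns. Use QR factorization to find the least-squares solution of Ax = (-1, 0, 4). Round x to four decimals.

x = (2.0000, -0.3750)

c_1 = (-1, 1, 2); ‖c_1‖ = 2.4495, so q_1 = (-0.4082, 0.4082, 0.8165).
q_1·c_2 = (-0.4082)·(-4) + 0.4082·4 + 0.8165·0 = 3.2660.
u_2 = c_2 − 3.2660·q_1 = (-2.6667, 2.6667, -2.6667).
‖u_2‖ = 4.6188, so q_2 = (-0.5774, 0.5774, -0.5774).
Qᵀb = (3.6742, -1.7321).
Back-substitute: x_2 = -1.7321/4.6188 = -0.3750.
x_1 = (3.6742 − 3.2660·(-0.3750))/2.4495 = 2.0000.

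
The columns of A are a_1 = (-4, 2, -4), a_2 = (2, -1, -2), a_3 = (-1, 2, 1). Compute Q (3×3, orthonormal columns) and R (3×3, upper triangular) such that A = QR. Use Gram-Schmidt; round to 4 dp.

Q = [[-0.6667, 0.5963, 0.4472], [0.3333, -0.2981, 0.8944], [-0.6667, -0.7454, 0.0000]], R = [[6.0000, -0.3333, 0.6667], [0.0000, 2.9814, -1.9379], [0.0000, 0.0000, 1.3416]]

e_1 = a_1/‖a_1‖ = (-4, 2, -4)/6.0000 = (-0.6667, 0.3333, -0.6667).
r_{12} = e_1·a_2 = -0.3333.
u_2 = a_2 + 0.3333·e_1 = (1.7778, -0.8889, -2.2222).
‖u_2‖ = 2.9814, so e_2 = (0.5963, -0.2981, -0.7454).
r_{13} = e_1·a_3 = 0.6667; r_{23} = e_2·a_3 = -1.9379.
u_3 = a_3 − 0.6667·e_1 + 1.9379·e_2 = (0.6000, 1.2000, 0.0000).
‖u_3‖ = 1.3416, so e_3 = (0.4472, 0.8944, 0.0000).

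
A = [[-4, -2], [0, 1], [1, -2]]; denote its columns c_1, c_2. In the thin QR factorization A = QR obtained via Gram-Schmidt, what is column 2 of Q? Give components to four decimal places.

q_2 = (-0.2242, 0.3812, -0.8969)

c_1 = (-4, 0, 1); ‖c_1‖ = 4.1231, so q_1 = (-0.9701, 0.0000, 0.2425).
q_1·c_2 = (-0.9701)·(-2) + 0.0000·1 + 0.2425·(-2) = 1.4552.
u_2 = c_2 − 1.4552·q_1 = (-0.5882, 1.0000, -2.3529).
‖u_2‖ = 2.6234, so q_2 = (-0.2242, 0.3812, -0.8969).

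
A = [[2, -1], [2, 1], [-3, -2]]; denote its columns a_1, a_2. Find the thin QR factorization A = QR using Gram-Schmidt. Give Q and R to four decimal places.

Q = [[0.4851, -0.8658], [0.4851, 0.1493], [-0.7276, -0.4777]], R = [[4.1231, 1.4552], [0.0000, 1.9704]]

q_1 = a_1/‖a_1‖ = (2, 2, -3)/4.1231 = (0.4851, 0.4851, -0.7276).
r_{12} = q_1·a_2 = 1.4552.
u_2 = a_2 − 1.4552·q_1 = (-1.7059, 0.2941, -0.9412).
‖u_2‖ = 1.9704, so q_2 = (-0.8658, 0.1493, -0.4777).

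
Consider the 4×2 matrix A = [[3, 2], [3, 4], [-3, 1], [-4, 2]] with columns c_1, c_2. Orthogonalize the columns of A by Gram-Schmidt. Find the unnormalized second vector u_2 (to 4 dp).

c_1 = (3, 3, -3, -4); ‖c_1‖ = 6.5574, so q_1 = (0.4575, 0.4575, -0.4575, -0.6100).
q_1·c_2 = 0.4575·2 + 0.4575·4 + (-0.4575)·1 + (-0.6100)·2 = 1.0675.
u_2 = c_2 − 1.0675·q_1 = (1.5116, 3.5116, 1.4884, 2.6512).

u_2 = (1.5116, 3.5116, 1.4884, 2.6512)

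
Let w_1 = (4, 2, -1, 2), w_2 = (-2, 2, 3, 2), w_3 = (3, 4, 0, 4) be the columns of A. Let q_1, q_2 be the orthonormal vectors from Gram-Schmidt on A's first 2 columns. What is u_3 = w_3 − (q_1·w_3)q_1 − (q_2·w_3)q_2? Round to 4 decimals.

u_3 = (-0.4961, 0.3101, -0.7442, 0.3101)

w_1 = (4, 2, -1, 2); ‖w_1‖ = 5.0000, so q_1 = (0.8000, 0.4000, -0.2000, 0.4000).
q_1·w_2 = 0.8000·(-2) + 0.4000·2 + (-0.2000)·3 + 0.4000·2 = -0.6000.
u_2 = w_2 + 0.6000·q_1 = (-1.5200, 2.2400, 2.8800, 2.2400).
‖u_2‖ = 4.5431, so q_2 = (-0.3346, 0.4931, 0.6339, 0.4931).
q_1·w_3 = 0.8000·3 + 0.4000·4 + (-0.2000)·0 + 0.4000·4 = 5.6000; q_2·w_3 = (-0.3346)·3 + 0.4931·4 + 0.6339·0 + 0.4931·4 = 2.9407.
u_3 = w_3 − 5.6000·q_1 − 2.9407·q_2 = (-0.4961, 0.3101, -0.7442, 0.3101).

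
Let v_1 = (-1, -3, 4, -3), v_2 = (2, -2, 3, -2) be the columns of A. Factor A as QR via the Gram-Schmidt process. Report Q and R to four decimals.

v_1 = (-1, -3, 4, -3); ‖v_1‖ = 5.9161, so e_1 = (-0.1690, -0.5071, 0.6761, -0.5071).
e_1·v_2 = (-0.1690)·2 + (-0.5071)·(-2) + 0.6761·3 + (-0.5071)·(-2) = 3.7187.
u_2 = v_2 − 3.7187·e_1 = (2.6286, -0.1143, 0.4857, -0.1143).
‖u_2‖ = 2.6780, so e_2 = (0.9816, -0.0427, 0.1814, -0.0427).

Q = [[-0.1690, 0.9816], [-0.5071, -0.0427], [0.6761, 0.1814], [-0.5071, -0.0427]], R = [[5.9161, 3.7187], [0.0000, 2.6780]]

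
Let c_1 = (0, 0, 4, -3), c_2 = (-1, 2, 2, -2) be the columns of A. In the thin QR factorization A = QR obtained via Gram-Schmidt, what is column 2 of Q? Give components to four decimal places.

c_1 = (0, 0, 4, -3); ‖c_1‖ = 5.0000, so q_1 = (0.0000, 0.0000, 0.8000, -0.6000).
q_1·c_2 = 0.0000·(-1) + 0.0000·2 + 0.8000·2 + (-0.6000)·(-2) = 2.8000.
u_2 = c_2 − 2.8000·q_1 = (-1.0000, 2.0000, -0.2400, -0.3200).
‖u_2‖ = 2.2716, so q_2 = (-0.4402, 0.8805, -0.1057, -0.1409).

q_2 = (-0.4402, 0.8805, -0.1057, -0.1409)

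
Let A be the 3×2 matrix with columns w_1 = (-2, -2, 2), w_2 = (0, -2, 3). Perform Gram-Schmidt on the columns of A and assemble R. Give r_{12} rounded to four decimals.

r_{12} = 2.8868

e_1 = w_1/‖w_1‖ = (-2, -2, 2)/3.4641 = (-0.5774, -0.5774, 0.5774).
r_{12} = e_1·w_2 = 2.8868.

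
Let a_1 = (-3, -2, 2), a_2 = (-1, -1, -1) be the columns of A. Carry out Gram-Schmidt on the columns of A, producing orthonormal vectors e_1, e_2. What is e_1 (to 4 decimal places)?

a_1 = (-3, -2, 2); ‖a_1‖ = 4.1231, so e_1 = (-0.7276, -0.4851, 0.4851).

e_1 = (-0.7276, -0.4851, 0.4851)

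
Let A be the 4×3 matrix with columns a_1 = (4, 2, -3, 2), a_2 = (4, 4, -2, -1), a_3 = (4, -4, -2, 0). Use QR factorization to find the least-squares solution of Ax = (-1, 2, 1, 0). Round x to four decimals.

x = (-0.0152, 0.1082, -0.3950)

e_1 = a_1/‖a_1‖ = (4, 2, -3, 2)/5.7446 = (0.6963, 0.3482, -0.5222, 0.3482).
r_{12} = e_1·a_2 = 4.8742.
u_2 = a_2 − 4.8742·e_1 = (0.6061, 2.3030, 0.5455, -2.6970).
‖u_2‖ = 3.6390, so e_2 = (0.1665, 0.6329, 0.1499, -0.7411).
r_{13} = e_1·a_3 = 2.4371; r_{23} = e_2·a_3 = -2.1651.
u_3 = a_3 − 2.4371·e_1 + 2.1651·e_2 = (2.6636, -3.4783, -0.4027, -2.4531).
‖u_3‖ = 5.0372, so e_3 = (0.5288, -0.6905, -0.0800, -0.4870).
Qᵀb = (-0.5222, 1.2491, -1.9898).
Back-substitute: x_3 = -1.9898/5.0372 = -0.3950.
x_2 = (1.2491 + 2.1651·(-0.3950))/3.6390 = 0.1082.
x_1 = (-0.5222 − 4.8742·0.1082 − 2.4371·(-0.3950))/5.7446 = -0.0152.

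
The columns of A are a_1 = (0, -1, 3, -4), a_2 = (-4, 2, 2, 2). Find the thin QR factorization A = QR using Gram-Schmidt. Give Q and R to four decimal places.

Q = [[0.0000, -0.7644], [-0.1961, 0.3528], [0.5883, 0.4704], [-0.7845, 0.2646]], R = [[5.0990, -0.7845], [0.0000, 5.2330]]

q_1 = a_1/‖a_1‖ = (0, -1, 3, -4)/5.0990 = (0.0000, -0.1961, 0.5883, -0.7845).
r_{12} = q_1·a_2 = -0.7845.
u_2 = a_2 + 0.7845·q_1 = (-4.0000, 1.8462, 2.4615, 1.3846).
‖u_2‖ = 5.2330, so q_2 = (-0.7644, 0.3528, 0.4704, 0.2646).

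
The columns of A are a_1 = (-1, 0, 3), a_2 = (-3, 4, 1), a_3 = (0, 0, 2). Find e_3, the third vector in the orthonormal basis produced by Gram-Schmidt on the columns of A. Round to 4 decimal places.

e_3 = (0.8018, 0.5345, 0.2673)

a_1 = (-1, 0, 3); ‖a_1‖ = 3.1623, so e_1 = (-0.3162, 0.0000, 0.9487).
e_1·a_2 = (-0.3162)·(-3) + 0.0000·4 + 0.9487·1 = 1.8974.
u_2 = a_2 − 1.8974·e_1 = (-2.4000, 4.0000, -0.8000).
‖u_2‖ = 4.7329, so e_2 = (-0.5071, 0.8452, -0.1690).
e_1·a_3 = (-0.3162)·0 + 0.0000·0 + 0.9487·2 = 1.8974; e_2·a_3 = (-0.5071)·0 + 0.8452·0 + (-0.1690)·2 = -0.3381.
u_3 = a_3 − 1.8974·e_1 + 0.3381·e_2 = (0.4286, 0.2857, 0.1429).
‖u_3‖ = 0.5345, so e_3 = (0.8018, 0.5345, 0.2673).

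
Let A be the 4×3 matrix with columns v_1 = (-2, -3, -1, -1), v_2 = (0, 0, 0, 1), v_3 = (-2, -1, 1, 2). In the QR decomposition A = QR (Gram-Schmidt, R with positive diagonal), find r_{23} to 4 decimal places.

v_1 = (-2, -3, -1, -1); ‖v_1‖ = 3.8730, so q_1 = (-0.5164, -0.7746, -0.2582, -0.2582).
q_1·v_2 = (-0.5164)·0 + (-0.7746)·0 + (-0.2582)·0 + (-0.2582)·1 = -0.2582.
u_2 = v_2 + 0.2582·q_1 = (-0.1333, -0.2000, -0.0667, 0.9333).
‖u_2‖ = 0.9661, so q_2 = (-0.1380, -0.2070, -0.0690, 0.9661).
r_{23} = q_2·v_3 = 2.3462.

r_{23} = 2.3462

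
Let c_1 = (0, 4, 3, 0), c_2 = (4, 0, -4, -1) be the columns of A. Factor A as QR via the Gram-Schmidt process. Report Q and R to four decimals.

Q = [[0.0000, 0.7664], [0.8000, 0.3679], [0.6000, -0.4905], [0.0000, -0.1916]], R = [[5.0000, -2.4000], [0.0000, 5.2192]]

c_1 = (0, 4, 3, 0); ‖c_1‖ = 5.0000, so e_1 = (0.0000, 0.8000, 0.6000, 0.0000).
e_1·c_2 = 0.0000·4 + 0.8000·0 + 0.6000·(-4) + 0.0000·(-1) = -2.4000.
u_2 = c_2 + 2.4000·e_1 = (4.0000, 1.9200, -2.5600, -1.0000).
‖u_2‖ = 5.2192, so e_2 = (0.7664, 0.3679, -0.4905, -0.1916).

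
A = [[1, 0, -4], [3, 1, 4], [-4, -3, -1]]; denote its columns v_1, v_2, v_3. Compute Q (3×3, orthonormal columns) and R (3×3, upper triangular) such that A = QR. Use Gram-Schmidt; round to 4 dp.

v_1 = (1, 3, -4); ‖v_1‖ = 5.0990, so e_1 = (0.1961, 0.5883, -0.7845).
e_1·v_2 = 0.1961·0 + 0.5883·1 + (-0.7845)·(-3) = 2.9417.
u_2 = v_2 − 2.9417·e_1 = (-0.5769, -0.7308, -0.6923).
‖u_2‖ = 1.1602, so e_2 = (-0.4972, -0.6298, -0.5967).
e_1·v_3 = 0.1961·(-4) + 0.5883·4 + (-0.7845)·(-1) = 2.3534; e_2·v_3 = (-0.4972)·(-4) + (-0.6298)·4 + (-0.5967)·(-1) = 0.0663.
u_3 = v_3 − 2.3534·e_1 − 0.0663·e_2 = (-4.4286, 2.6571, 0.8857).
‖u_3‖ = 5.2400, so e_3 = (-0.8452, 0.5071, 0.1690).

Q = [[0.1961, -0.4972, -0.8452], [0.5883, -0.6298, 0.5071], [-0.7845, -0.5967, 0.1690]], R = [[5.0990, 2.9417, 2.3534], [0.0000, 1.1602, 0.0663], [0.0000, 0.0000, 5.2400]]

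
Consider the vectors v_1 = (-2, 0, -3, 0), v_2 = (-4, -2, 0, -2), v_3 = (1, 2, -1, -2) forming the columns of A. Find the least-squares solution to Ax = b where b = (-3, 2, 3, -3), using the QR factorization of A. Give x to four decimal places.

x = (-0.9487, 1.0522, 0.9158)

v_1 = (-2, 0, -3, 0); ‖v_1‖ = 3.6056, so e_1 = (-0.5547, 0.0000, -0.8321, 0.0000).
e_1·v_2 = (-0.5547)·(-4) + 0.0000·(-2) + (-0.8321)·0 + 0.0000·(-2) = 2.2188.
u_2 = v_2 − 2.2188·e_1 = (-2.7692, -2.0000, 1.8462, -2.0000).
‖u_2‖ = 4.3677, so e_2 = (-0.6340, -0.4579, 0.4227, -0.4579).
e_1·v_3 = (-0.5547)·1 + 0.0000·2 + (-0.8321)·(-1) + 0.0000·(-2) = 0.2774; e_2·v_3 = (-0.6340)·1 + (-0.4579)·2 + 0.4227·(-1) + (-0.4579)·(-2) = -1.0567.
u_3 = v_3 − 0.2774·e_1 + 1.0567·e_2 = (0.4839, 1.5161, -0.3226, -2.4839).
‖u_3‖ = 2.9676, so e_3 = (0.1631, 0.5109, -0.1087, -0.8370).
Qᵀb = (-0.8321, 3.6280, 2.7176).
Back-substitute: x_3 = 2.7176/2.9676 = 0.9158.
x_2 = (3.6280 + 1.0567·0.9158)/4.3677 = 1.0522.
x_1 = (-0.8321 − 2.2188·1.0522 − 0.2774·0.9158)/3.6056 = -0.9487.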